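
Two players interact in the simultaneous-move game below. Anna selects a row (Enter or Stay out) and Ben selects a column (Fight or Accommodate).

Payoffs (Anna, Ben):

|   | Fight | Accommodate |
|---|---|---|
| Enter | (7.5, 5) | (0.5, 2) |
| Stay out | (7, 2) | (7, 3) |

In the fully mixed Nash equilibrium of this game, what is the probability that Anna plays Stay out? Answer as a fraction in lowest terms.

Let r be the probability that Anna plays Enter. In a completely mixed equilibrium, Ben must be indifferent between Fight and Accommodate.
Ben's expected payoff from Fight is 5r + 2(1−r); from Accommodate it is 2r + 3(1−r).
Setting these equal: 3r + 2 = −r + 3, so r = 1/4.
Therefore Anna plays Stay out with probability 1 − 1/4 = 3/4.

3/4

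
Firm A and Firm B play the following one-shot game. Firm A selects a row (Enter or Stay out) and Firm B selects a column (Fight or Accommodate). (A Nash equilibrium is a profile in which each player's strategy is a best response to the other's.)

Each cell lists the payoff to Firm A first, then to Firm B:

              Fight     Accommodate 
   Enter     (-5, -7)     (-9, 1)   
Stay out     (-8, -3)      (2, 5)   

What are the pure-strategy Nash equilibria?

(Stay out, Accommodate)

(Enter, Fight): Firm B prefers Accommodate (1 > -7) — not an equilibrium.
(Enter, Accommodate): Firm A prefers Stay out (2 > -9) — not an equilibrium.
(Stay out, Fight): Firm A prefers Enter (-5 > -8); Firm B prefers Accommodate (5 > -3) — not an equilibrium.
(Stay out, Accommodate): Firm A gets 2 ≥ -9 from Enter, and Firm B gets 5 ≥ -3 from Fight — Nash equilibrium.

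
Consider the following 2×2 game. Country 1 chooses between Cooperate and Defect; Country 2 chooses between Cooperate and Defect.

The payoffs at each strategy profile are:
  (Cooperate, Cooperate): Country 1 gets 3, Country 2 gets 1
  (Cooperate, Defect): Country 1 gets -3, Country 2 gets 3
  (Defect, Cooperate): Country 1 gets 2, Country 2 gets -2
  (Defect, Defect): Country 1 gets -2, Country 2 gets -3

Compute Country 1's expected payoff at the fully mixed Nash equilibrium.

First find y, the probability Country 2 plays Cooperate, from Country 1's indifference between Cooperate and Defect: 3y − 3(1−y) = 2y − 2(1−y), giving y = 1/2.
Since Country 1 is indifferent in equilibrium, Country 1's expected payoff equals the payoff from either row against (1/2, 1/2). Using Cooperate: 3(1/2) − 3(1/2) = 0.

0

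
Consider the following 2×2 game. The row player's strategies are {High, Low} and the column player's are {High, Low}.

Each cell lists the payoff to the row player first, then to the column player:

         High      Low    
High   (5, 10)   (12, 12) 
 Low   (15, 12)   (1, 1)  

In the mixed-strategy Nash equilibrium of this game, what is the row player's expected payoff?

First find y, the probability the column player plays High, from the row player's indifference between High and Low: 5y + 12(1−y) = 15y + (1−y), giving y = 11/21.
Since the row player is indifferent in equilibrium, the row player's expected payoff equals the payoff from either row against (11/21, 10/21). Using High: 5(11/21) + 12(10/21) = 25/3.

25/3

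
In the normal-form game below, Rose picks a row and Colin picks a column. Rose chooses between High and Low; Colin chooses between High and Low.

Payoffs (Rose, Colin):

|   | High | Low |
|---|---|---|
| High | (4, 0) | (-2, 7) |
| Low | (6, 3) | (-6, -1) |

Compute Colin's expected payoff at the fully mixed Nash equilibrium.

21/11

First find p, the probability Rose plays High, from Colin's indifference between High and Low: 3(1−p) = 7p − (1−p), giving p = 4/11.
Since Colin is indifferent in equilibrium, Colin's expected payoff equals the payoff from either column against (4/11, 7/11). Using High: 3(7/11) = 21/11.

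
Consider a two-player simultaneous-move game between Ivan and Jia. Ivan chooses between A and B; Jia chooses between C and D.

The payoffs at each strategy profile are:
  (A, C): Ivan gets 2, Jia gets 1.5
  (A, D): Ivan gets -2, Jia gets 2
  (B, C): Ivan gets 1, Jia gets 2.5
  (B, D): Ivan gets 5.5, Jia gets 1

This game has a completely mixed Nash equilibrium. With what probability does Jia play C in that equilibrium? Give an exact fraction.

Let c be the probability that Jia plays C. In a completely mixed equilibrium, Ivan must be indifferent between A and B.
Ivan's expected payoff from A is 2c − 2(1−c); from B it is c + 5.5(1−c).
Setting these equal: 4c − 2 = −4.5c + 5.5, so c = 15/17.

15/17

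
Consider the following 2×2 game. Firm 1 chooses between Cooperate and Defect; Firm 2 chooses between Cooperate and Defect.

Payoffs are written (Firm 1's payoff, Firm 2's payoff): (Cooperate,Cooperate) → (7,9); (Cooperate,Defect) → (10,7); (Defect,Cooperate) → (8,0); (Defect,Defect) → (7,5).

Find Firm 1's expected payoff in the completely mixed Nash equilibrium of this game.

31/4

First find y, the probability Firm 2 plays Cooperate, from Firm 1's indifference between Cooperate and Defect: 7y + 10(1−y) = 8y + 7(1−y), giving y = 3/4.
Since Firm 1 is indifferent in equilibrium, Firm 1's expected payoff equals the payoff from either row against (3/4, 1/4). Using Cooperate: 7(3/4) + 10(1/4) = 31/4.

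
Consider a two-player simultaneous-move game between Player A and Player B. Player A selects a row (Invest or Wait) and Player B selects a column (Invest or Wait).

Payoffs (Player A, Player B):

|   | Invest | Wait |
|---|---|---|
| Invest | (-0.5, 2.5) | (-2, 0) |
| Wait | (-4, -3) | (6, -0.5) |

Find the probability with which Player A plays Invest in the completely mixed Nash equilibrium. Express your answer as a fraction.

Let r be the probability that Player A plays Invest. In a completely mixed equilibrium, Player B must be indifferent between Invest and Wait.
Player B's expected payoff from Invest is 2.5r − 3(1−r); from Wait it is −0.5(1−r).
Setting these equal: 5.5r − 3 = 0.5r − 0.5, so r = 1/2.

1/2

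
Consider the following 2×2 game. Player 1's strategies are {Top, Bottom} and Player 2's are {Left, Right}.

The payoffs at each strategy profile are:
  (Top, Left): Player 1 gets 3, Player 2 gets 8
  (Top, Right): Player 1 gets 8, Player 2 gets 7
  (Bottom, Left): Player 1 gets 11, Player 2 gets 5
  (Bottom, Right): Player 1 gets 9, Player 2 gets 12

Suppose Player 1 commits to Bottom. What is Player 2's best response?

Against Bottom, Player 2 earns 5 from Left and 12 from Right.
So Right is the best response.

Right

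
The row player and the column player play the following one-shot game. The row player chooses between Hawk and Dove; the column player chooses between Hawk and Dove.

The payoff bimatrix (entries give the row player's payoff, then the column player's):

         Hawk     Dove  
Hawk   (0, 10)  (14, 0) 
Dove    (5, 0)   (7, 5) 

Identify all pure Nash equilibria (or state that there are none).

(Hawk, Hawk): the row player prefers Dove (5 > 0) — not an equilibrium.
(Hawk, Dove): the column player prefers Hawk (10 > 0) — not an equilibrium.
(Dove, Hawk): the column player prefers Dove (5 > 0) — not an equilibrium.
(Dove, Dove): the row player prefers Hawk (14 > 7) — not an equilibrium.

none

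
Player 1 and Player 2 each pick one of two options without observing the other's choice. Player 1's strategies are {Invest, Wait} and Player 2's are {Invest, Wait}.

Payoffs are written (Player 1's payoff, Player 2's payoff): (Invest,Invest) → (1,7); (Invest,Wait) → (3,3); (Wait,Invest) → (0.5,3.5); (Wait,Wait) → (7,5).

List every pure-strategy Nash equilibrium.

(Invest, Invest) and (Wait, Wait)

(Invest, Invest): Player 1 gets 1 ≥ 0.5 from Wait, and Player 2 gets 7 ≥ 3 from Wait — Nash equilibrium.
(Invest, Wait): Player 1 prefers Wait (7 > 3); Player 2 prefers Invest (7 > 3) — not an equilibrium.
(Wait, Invest): Player 1 prefers Invest (1 > 0.5); Player 2 prefers Wait (5 > 3.5) — not an equilibrium.
(Wait, Wait): Player 1 gets 7 ≥ 3 from Invest, and Player 2 gets 5 ≥ 3.5 from Invest — Nash equilibrium.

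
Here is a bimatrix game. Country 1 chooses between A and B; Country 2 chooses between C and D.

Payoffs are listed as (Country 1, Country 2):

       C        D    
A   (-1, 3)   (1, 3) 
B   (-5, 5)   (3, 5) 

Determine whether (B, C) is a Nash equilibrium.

No

At (B, C), Country 1 earns -5; switching to A would give -1, so Country 1 would deviate.
Country 2 earns 5; switching to D would give 5, so Country 2 has no profitable deviation.
Since at least one player can profitably deviate, this is not a Nash equilibrium.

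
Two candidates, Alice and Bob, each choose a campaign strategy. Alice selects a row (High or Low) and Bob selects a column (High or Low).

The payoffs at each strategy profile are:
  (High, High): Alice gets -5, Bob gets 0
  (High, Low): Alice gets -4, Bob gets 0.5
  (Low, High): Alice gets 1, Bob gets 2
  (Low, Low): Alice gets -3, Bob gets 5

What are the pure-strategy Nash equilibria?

(Low, Low)

(High, High): Alice prefers Low (1 > -5); Bob prefers Low (0.5 > 0) — not an equilibrium.
(High, Low): Alice prefers Low (-3 > -4) — not an equilibrium.
(Low, High): Bob prefers Low (5 > 2) — not an equilibrium.
(Low, Low): Alice gets -3 ≥ -4 from High, and Bob gets 5 ≥ 2 from High — Nash equilibrium.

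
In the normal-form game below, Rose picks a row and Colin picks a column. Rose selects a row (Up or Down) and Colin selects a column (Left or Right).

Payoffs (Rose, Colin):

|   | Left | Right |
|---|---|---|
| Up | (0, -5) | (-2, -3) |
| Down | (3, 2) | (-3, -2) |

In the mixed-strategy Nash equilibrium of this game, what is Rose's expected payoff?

-3/2

First find y, the probability Colin plays Left, from Rose's indifference between Up and Down: −2(1−y) = 3y − 3(1−y), giving y = 1/4.
Since Rose is indifferent in equilibrium, Rose's expected payoff equals the payoff from either row against (1/4, 3/4). Using Up: −2(3/4) = -3/2.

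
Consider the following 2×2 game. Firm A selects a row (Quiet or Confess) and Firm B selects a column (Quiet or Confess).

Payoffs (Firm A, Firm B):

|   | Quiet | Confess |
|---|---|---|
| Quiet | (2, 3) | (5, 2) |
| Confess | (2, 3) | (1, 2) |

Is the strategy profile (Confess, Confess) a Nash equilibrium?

No

At (Confess, Confess), Firm A earns 1; switching to Quiet would give 5, so Firm A would deviate.
Firm B earns 2; switching to Quiet would give 3, so Firm B would deviate.
Since at least one player can profitably deviate, this is not a Nash equilibrium.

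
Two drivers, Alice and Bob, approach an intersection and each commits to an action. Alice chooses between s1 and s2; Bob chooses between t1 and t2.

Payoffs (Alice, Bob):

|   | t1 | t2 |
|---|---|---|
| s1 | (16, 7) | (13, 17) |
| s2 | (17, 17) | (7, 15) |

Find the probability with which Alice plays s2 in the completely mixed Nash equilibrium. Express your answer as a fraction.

5/6

Let p be the probability that Alice plays s1. In a completely mixed equilibrium, Bob must be indifferent between t1 and t2.
Bob's expected payoff from t1 is 7p + 17(1−p); from t2 it is 17p + 15(1−p).
Setting these equal: −10p + 17 = 2p + 15, so p = 1/6.
Therefore Alice plays s2 with probability 1 − 1/6 = 5/6.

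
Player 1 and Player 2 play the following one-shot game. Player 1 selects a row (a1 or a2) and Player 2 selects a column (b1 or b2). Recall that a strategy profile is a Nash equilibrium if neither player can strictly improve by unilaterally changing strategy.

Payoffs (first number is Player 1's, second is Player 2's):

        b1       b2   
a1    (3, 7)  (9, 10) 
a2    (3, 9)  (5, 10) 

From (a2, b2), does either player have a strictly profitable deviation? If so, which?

Player 1

Player 1 at (a2, b2) earns 5; deviating to a1 yields 9 — a strict improvement.
Player 2 earns 10; deviating to b1 yields 9 — not better.
Only Player 1 has a strictly profitable deviation.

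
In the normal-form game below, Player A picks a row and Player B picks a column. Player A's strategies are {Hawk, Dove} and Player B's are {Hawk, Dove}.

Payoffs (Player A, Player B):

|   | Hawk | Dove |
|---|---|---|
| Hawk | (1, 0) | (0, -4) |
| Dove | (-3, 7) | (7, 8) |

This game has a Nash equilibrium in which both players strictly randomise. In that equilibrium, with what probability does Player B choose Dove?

Let c be the probability that Player B plays Hawk. In a completely mixed equilibrium, Player A must be indifferent between Hawk and Dove.
Player A's expected payoff from Hawk is c; from Dove it is −3c + 7(1−c).
Setting these equal: c = −10c + 7, so c = 7/11.
Therefore Player B plays Dove with probability 1 − 7/11 = 4/11.

4/11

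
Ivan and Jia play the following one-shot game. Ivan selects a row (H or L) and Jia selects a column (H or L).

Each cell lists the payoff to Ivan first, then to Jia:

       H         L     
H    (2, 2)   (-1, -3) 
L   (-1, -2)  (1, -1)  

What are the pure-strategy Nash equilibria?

(H, H): Ivan gets 2 ≥ -1 from L, and Jia gets 2 ≥ -3 from L — Nash equilibrium.
(H, L): Ivan prefers L (1 > -1); Jia prefers H (2 > -3) — not an equilibrium.
(L, H): Ivan prefers H (2 > -1); Jia prefers L (-1 > -2) — not an equilibrium.
(L, L): Ivan gets 1 ≥ -1 from H, and Jia gets -1 ≥ -2 from H — Nash equilibrium.

(H, H) and (L, L)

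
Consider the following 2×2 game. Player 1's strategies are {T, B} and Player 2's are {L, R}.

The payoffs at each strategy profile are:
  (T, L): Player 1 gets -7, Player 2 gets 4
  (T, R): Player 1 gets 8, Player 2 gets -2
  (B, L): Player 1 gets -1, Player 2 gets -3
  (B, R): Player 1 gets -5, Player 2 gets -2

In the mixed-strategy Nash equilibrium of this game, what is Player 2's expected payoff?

First find p, the probability Player 1 plays T, from Player 2's indifference between L and R: 4p − 3(1−p) = −2p − 2(1−p), giving p = 1/7.
Since Player 2 is indifferent in equilibrium, Player 2's expected payoff equals the payoff from either column against (1/7, 6/7). Using L: 4(1/7) − 3(6/7) = -2.

-2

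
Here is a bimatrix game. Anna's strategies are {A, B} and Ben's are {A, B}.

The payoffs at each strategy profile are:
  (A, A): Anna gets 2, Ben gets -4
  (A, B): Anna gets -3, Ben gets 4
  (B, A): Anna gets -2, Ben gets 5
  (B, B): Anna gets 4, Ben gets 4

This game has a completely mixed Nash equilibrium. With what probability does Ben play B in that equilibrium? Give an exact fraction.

Let c be the probability that Ben plays A. In a completely mixed equilibrium, Anna must be indifferent between A and B.
Anna's expected payoff from A is 2c − 3(1−c); from B it is −2c + 4(1−c).
Setting these equal: 5c − 3 = −6c + 4, so c = 7/11.
Therefore Ben plays B with probability 1 − 7/11 = 4/11.

4/11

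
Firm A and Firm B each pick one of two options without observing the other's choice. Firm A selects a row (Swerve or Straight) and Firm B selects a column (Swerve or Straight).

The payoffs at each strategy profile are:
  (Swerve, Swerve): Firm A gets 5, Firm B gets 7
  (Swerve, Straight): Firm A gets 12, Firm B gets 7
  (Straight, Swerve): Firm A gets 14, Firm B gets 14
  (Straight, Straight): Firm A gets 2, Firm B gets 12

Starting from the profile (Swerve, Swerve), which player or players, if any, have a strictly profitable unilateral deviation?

Firm A at (Swerve, Swerve) earns 5; deviating to Straight yields 14 — a strict improvement.
Firm B earns 7; deviating to Straight yields 7 — not better.
Only Firm A has a strictly profitable deviation.

Firm A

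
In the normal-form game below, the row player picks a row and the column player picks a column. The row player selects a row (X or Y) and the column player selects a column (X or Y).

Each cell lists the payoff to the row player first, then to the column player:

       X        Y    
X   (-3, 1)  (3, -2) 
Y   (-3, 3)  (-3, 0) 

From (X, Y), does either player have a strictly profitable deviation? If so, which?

The column player

The row player at (X, Y) earns 3; deviating to Y yields -3 — not better.
The column player earns -2; deviating to X yields 1 — a strict improvement.
Only the column player has a strictly profitable deviation.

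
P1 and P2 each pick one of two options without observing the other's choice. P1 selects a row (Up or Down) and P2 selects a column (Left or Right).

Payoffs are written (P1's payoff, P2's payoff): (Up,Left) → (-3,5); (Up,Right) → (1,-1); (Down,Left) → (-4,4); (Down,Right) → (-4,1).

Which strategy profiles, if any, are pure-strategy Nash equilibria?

(Up, Left)

(Up, Left): P1 gets -3 ≥ -4 from Down, and P2 gets 5 ≥ -1 from Right — Nash equilibrium.
(Up, Right): P2 prefers Left (5 > -1) — not an equilibrium.
(Down, Left): P1 prefers Up (-3 > -4) — not an equilibrium.
(Down, Right): P1 prefers Up (1 > -4); P2 prefers Left (4 > 1) — not an equilibrium.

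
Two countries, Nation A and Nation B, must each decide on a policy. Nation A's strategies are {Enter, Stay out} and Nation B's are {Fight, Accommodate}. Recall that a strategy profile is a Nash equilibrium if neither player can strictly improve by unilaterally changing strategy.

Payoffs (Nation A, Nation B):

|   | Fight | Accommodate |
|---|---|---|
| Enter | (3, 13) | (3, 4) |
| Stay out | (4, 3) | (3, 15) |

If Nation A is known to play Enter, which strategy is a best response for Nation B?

Against Enter, Nation B earns 13 from Fight and 4 from Accommodate.
So Fight is the best response.

Fight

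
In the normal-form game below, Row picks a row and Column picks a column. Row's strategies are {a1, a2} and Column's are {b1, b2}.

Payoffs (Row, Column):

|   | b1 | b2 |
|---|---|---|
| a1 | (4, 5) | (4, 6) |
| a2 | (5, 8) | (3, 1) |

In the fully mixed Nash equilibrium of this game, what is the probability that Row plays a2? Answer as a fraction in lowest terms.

Let r be the probability that Row plays a1. In a completely mixed equilibrium, Column must be indifferent between b1 and b2.
Column's expected payoff from b1 is 5r + 8(1−r); from b2 it is 6r + (1−r).
Setting these equal: −3r + 8 = 5r + 1, so r = 7/8.
Therefore Row plays a2 with probability 1 − 7/8 = 1/8.

1/8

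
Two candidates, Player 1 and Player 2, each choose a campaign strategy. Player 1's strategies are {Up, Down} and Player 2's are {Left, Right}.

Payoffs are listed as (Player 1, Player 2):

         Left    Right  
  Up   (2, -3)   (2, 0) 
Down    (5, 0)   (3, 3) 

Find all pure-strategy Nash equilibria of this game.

(Down, Right)

(Up, Left): Player 1 prefers Down (5 > 2); Player 2 prefers Right (0 > -3) — not an equilibrium.
(Up, Right): Player 1 prefers Down (3 > 2) — not an equilibrium.
(Down, Left): Player 2 prefers Right (3 > 0) — not an equilibrium.
(Down, Right): Player 1 gets 3 ≥ 2 from Up, and Player 2 gets 3 ≥ 0 from Left — Nash equilibrium.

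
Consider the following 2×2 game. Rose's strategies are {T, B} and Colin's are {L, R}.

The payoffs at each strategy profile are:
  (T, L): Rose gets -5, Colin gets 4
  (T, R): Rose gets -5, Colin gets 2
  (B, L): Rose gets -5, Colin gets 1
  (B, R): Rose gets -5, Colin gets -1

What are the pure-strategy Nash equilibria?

(T, L) and (B, L)

(T, L): Rose gets -5 ≥ -5 from B, and Colin gets 4 ≥ 2 from R — Nash equilibrium.
(T, R): Colin prefers L (4 > 2) — not an equilibrium.
(B, L): Rose gets -5 ≥ -5 from T, and Colin gets 1 ≥ -1 from R — Nash equilibrium.
(B, R): Colin prefers L (1 > -1) — not an equilibrium.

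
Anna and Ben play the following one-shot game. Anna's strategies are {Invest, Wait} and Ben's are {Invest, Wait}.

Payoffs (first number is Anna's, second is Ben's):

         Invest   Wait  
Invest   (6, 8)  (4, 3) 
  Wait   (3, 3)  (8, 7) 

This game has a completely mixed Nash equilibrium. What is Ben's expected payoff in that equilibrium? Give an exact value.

First find x, the probability Anna plays Invest, from Ben's indifference between Invest and Wait: 8x + 3(1−x) = 3x + 7(1−x), giving x = 4/9.
Since Ben is indifferent in equilibrium, Ben's expected payoff equals the payoff from either column against (4/9, 5/9). Using Invest: 8(4/9) + 3(5/9) = 47/9.

47/9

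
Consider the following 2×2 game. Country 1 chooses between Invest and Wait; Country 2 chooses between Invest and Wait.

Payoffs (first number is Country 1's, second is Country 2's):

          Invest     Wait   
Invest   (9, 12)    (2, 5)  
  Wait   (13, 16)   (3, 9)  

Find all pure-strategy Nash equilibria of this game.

(Wait, Invest)

(Invest, Invest): Country 1 prefers Wait (13 > 9) — not an equilibrium.
(Invest, Wait): Country 1 prefers Wait (3 > 2); Country 2 prefers Invest (12 > 5) — not an equilibrium.
(Wait, Invest): Country 1 gets 13 ≥ 9 from Invest, and Country 2 gets 16 ≥ 9 from Wait — Nash equilibrium.
(Wait, Wait): Country 2 prefers Invest (16 > 9) — not an equilibrium.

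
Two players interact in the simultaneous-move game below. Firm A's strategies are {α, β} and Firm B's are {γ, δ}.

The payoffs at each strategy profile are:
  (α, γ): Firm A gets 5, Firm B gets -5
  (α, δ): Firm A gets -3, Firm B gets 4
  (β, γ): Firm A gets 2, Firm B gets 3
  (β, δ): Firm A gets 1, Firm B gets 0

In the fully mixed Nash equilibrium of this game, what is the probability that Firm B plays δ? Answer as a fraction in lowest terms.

3/7

Let c be the probability that Firm B plays γ. In a completely mixed equilibrium, Firm A must be indifferent between α and β.
Firm A's expected payoff from α is 5c − 3(1−c); from β it is 2c + (1−c).
Setting these equal: 8c − 3 = c + 1, so c = 4/7.
Therefore Firm B plays δ with probability 1 − 4/7 = 3/7.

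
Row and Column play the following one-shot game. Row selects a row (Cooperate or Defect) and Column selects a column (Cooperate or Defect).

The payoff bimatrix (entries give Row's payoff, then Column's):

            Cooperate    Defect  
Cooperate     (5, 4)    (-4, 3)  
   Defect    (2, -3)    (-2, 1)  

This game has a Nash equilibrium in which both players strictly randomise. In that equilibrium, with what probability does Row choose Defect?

Let r be the probability that Row plays Cooperate. In a completely mixed equilibrium, Column must be indifferent between Cooperate and Defect.
Column's expected payoff from Cooperate is 4r − 3(1−r); from Defect it is 3r + (1−r).
Setting these equal: 7r − 3 = 2r + 1, so r = 4/5.
Therefore Row plays Defect with probability 1 − 4/5 = 1/5.

1/5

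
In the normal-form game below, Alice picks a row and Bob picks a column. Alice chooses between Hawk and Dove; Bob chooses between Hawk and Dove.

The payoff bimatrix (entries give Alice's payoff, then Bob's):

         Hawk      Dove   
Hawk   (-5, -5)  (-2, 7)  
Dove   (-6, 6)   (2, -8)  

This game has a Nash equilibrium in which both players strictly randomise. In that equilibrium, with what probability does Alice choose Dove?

Let x be the probability that Alice plays Hawk. In a completely mixed equilibrium, Bob must be indifferent between Hawk and Dove.
Bob's expected payoff from Hawk is −5x + 6(1−x); from Dove it is 7x − 8(1−x).
Setting these equal: −11x + 6 = 15x − 8, so x = 7/13.
Therefore Alice plays Dove with probability 1 − 7/13 = 6/13.

6/13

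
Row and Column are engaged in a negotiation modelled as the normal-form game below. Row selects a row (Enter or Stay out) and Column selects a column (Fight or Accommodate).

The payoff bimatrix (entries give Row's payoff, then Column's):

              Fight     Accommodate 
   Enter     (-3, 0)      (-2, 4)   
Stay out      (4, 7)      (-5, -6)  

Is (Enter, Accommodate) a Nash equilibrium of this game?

At (Enter, Accommodate), Row earns -2; switching to Stay out would give -5, so Row has no profitable deviation.
Column earns 4; switching to Fight would give 0, so Column has no profitable deviation.
Neither player can gain by a unilateral deviation, so this profile is a Nash equilibrium.

Yes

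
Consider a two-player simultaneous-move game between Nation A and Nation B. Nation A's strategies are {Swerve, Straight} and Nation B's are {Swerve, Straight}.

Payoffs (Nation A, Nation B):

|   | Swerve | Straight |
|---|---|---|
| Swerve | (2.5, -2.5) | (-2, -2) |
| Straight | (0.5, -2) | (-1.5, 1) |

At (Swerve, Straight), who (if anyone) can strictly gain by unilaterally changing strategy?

Nation A at (Swerve, Straight) earns -2; deviating to Straight yields -1.5 — a strict improvement.
Nation B earns -2; deviating to Swerve yields -2.5 — not better.
Only Nation A has a strictly profitable deviation.

Nation A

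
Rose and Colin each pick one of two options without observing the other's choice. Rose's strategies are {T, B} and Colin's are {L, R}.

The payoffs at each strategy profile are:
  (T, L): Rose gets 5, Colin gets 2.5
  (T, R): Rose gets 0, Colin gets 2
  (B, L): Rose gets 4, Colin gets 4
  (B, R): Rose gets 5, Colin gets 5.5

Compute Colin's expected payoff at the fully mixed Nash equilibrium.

First find x, the probability Rose plays T, from Colin's indifference between L and R: 2.5x + 4(1−x) = 2x + 5.5(1−x), giving x = 3/4.
Since Colin is indifferent in equilibrium, Colin's expected payoff equals the payoff from either column against (3/4, 1/4). Using L: 2.5(3/4) + 4(1/4) = 23/8.

23/8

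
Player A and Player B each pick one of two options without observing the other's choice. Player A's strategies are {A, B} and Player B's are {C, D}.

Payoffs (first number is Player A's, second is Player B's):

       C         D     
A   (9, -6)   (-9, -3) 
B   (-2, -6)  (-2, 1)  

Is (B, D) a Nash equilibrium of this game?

Yes

At (B, D), Player A earns -2; switching to A would give -9, so Player A has no profitable deviation.
Player B earns 1; switching to C would give -6, so Player B has no profitable deviation.
Neither player can gain by a unilateral deviation, so this profile is a Nash equilibrium.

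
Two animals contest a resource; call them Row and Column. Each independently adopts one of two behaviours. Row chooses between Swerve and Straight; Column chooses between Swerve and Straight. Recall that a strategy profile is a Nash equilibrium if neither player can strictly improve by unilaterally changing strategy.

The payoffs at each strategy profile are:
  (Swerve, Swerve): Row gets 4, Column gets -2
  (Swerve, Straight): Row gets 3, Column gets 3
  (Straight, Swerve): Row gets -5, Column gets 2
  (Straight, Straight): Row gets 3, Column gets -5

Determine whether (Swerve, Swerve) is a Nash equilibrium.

No

At (Swerve, Swerve), Row earns 4; switching to Straight would give -5, so Row has no profitable deviation.
Column earns -2; switching to Straight would give 3, so Column would deviate.
Since at least one player can profitably deviate, this is not a Nash equilibrium.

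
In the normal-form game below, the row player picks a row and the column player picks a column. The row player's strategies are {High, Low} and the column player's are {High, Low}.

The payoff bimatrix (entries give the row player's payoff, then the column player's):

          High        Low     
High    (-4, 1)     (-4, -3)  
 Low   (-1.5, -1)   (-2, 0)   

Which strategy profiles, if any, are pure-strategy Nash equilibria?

(High, High): the row player prefers Low (-1.5 > -4) — not an equilibrium.
(High, Low): the row player prefers Low (-2 > -4); the column player prefers High (1 > -3) — not an equilibrium.
(Low, High): the column player prefers Low (0 > -1) — not an equilibrium.
(Low, Low): the row player gets -2 ≥ -4 from High, and the column player gets 0 ≥ -1 from High — Nash equilibrium.

(Low, Low)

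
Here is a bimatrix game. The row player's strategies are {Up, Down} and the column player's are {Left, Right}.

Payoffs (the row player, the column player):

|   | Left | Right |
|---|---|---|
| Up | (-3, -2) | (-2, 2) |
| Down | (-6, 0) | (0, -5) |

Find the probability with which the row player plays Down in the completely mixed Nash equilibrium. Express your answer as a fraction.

4/9

Let p be the probability that the row player plays Up. In a completely mixed equilibrium, the column player must be indifferent between Left and Right.
The column player's expected payoff from Left is −2p; from Right it is 2p − 5(1−p).
Setting these equal: −2p = 7p − 5, so p = 5/9.
Therefore the row player plays Down with probability 1 − 5/9 = 4/9.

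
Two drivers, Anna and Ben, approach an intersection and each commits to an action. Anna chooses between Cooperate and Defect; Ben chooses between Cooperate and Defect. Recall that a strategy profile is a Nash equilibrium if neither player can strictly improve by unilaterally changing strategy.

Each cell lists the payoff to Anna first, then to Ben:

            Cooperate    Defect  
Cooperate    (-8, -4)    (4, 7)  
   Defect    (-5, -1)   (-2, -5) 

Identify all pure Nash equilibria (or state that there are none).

(Cooperate, Cooperate): Anna prefers Defect (-5 > -8); Ben prefers Defect (7 > -4) — not an equilibrium.
(Cooperate, Defect): Anna gets 4 ≥ -2 from Defect, and Ben gets 7 ≥ -4 from Cooperate — Nash equilibrium.
(Defect, Cooperate): Anna gets -5 ≥ -8 from Cooperate, and Ben gets -1 ≥ -5 from Defect — Nash equilibrium.
(Defect, Defect): Anna prefers Cooperate (4 > -2); Ben prefers Cooperate (-1 > -5) — not an equilibrium.

(Cooperate, Defect) and (Defect, Cooperate)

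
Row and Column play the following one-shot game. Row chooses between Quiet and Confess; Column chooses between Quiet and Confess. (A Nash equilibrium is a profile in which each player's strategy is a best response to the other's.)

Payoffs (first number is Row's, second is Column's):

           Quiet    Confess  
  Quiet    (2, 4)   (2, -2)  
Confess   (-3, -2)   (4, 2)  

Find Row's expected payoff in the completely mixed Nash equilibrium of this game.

First find q, the probability Column plays Quiet, from Row's indifference between Quiet and Confess: 2q + 2(1−q) = −3q + 4(1−q), giving q = 2/7.
Since Row is indifferent in equilibrium, Row's expected payoff equals the payoff from either row against (2/7, 5/7). Using Quiet: 2(2/7) + 2(5/7) = 2.

2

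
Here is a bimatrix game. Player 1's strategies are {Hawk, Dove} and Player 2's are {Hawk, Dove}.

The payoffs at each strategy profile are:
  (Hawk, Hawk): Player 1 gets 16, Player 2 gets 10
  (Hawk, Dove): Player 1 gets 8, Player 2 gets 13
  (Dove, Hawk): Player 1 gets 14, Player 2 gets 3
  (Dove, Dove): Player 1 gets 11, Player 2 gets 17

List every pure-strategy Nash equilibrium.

(Hawk, Hawk): Player 2 prefers Dove (13 > 10) — not an equilibrium.
(Hawk, Dove): Player 1 prefers Dove (11 > 8) — not an equilibrium.
(Dove, Hawk): Player 1 prefers Hawk (16 > 14); Player 2 prefers Dove (17 > 3) — not an equilibrium.
(Dove, Dove): Player 1 gets 11 ≥ 8 from Hawk, and Player 2 gets 17 ≥ 3 from Hawk — Nash equilibrium.

(Dove, Dove)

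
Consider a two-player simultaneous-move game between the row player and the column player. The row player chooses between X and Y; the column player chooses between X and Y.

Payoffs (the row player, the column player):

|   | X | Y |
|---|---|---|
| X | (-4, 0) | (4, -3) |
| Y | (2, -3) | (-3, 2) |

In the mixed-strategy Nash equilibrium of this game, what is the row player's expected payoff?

First find q, the probability the column player plays X, from the row player's indifference between X and Y: −4q + 4(1−q) = 2q − 3(1−q), giving q = 7/13.
Since the row player is indifferent in equilibrium, the row player's expected payoff equals the payoff from either row against (7/13, 6/13). Using X: −4(7/13) + 4(6/13) = -4/13.

-4/13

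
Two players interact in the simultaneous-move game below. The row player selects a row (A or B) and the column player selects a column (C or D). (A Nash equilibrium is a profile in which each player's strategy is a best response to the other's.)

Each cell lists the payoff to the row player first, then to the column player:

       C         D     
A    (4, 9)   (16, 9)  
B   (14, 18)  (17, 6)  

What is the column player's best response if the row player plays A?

Against A, the column player earns 9 from C and 9 from D.
So either strategy is a best response.

either — both C and D are best responses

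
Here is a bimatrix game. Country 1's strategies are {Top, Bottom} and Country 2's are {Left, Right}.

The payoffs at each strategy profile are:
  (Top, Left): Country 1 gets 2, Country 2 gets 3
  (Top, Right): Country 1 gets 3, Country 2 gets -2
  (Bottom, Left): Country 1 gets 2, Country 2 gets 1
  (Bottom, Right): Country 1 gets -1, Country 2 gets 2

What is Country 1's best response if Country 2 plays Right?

Top

Against Right, Country 1 earns 3 from Top and -1 from Bottom.
So Top is the best response.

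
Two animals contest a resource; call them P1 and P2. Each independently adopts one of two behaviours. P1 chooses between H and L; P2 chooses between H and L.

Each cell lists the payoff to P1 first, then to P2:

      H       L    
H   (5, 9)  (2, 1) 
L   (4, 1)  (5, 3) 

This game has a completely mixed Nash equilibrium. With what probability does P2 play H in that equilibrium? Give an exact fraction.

Let y be the probability that P2 plays H. In a completely mixed equilibrium, P1 must be indifferent between H and L.
P1's expected payoff from H is 5y + 2(1−y); from L it is 4y + 5(1−y).
Setting these equal: 3y + 2 = −y + 5, so y = 3/4.

3/4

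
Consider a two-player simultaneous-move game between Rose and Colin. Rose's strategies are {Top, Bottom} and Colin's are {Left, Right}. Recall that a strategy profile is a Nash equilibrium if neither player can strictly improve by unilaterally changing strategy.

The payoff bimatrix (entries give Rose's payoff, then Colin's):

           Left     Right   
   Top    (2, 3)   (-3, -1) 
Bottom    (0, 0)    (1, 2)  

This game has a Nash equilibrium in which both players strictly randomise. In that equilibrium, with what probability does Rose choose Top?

1/3

Let p be the probability that Rose plays Top. In a completely mixed equilibrium, Colin must be indifferent between Left and Right.
Colin's expected payoff from Left is 3p; from Right it is −p + 2(1−p).
Setting these equal: 3p = −3p + 2, so p = 1/3.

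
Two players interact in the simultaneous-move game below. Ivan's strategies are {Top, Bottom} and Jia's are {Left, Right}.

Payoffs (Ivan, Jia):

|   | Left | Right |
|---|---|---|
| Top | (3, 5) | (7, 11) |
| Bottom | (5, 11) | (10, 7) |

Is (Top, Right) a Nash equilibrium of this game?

At (Top, Right), Ivan earns 7; switching to Bottom would give 10, so Ivan would deviate.
Jia earns 11; switching to Left would give 5, so Jia has no profitable deviation.
Since at least one player can profitably deviate, this is not a Nash equilibrium.

No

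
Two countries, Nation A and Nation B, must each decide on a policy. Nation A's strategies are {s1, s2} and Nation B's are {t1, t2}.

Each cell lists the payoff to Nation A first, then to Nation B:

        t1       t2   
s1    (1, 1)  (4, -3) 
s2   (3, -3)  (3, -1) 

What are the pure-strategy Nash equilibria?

(s1, t1): Nation A prefers s2 (3 > 1) — not an equilibrium.
(s1, t2): Nation B prefers t1 (1 > -3) — not an equilibrium.
(s2, t1): Nation B prefers t2 (-1 > -3) — not an equilibrium.
(s2, t2): Nation A prefers s1 (4 > 3) — not an equilibrium.

none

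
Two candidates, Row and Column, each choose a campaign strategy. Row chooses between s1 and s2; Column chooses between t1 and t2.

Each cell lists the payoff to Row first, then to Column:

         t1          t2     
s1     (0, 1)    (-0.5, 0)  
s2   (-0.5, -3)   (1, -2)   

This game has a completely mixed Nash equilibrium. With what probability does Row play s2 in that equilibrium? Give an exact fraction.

Let x be the probability that Row plays s1. In a completely mixed equilibrium, Column must be indifferent between t1 and t2.
Column's expected payoff from t1 is x − 3(1−x); from t2 it is −2(1−x).
Setting these equal: 4x − 3 = 2x − 2, so x = 1/2.
Therefore Row plays s2 with probability 1 − 1/2 = 1/2.

1/2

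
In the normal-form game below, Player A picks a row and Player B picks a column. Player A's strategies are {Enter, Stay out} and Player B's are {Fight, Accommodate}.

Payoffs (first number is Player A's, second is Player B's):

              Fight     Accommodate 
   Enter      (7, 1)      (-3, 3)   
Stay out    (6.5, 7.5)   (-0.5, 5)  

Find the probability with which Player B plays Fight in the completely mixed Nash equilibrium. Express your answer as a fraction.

Let q be the probability that Player B plays Fight. In a completely mixed equilibrium, Player A must be indifferent between Enter and Stay out.
Player A's expected payoff from Enter is 7q − 3(1−q); from Stay out it is 6.5q − 0.5(1−q).
Setting these equal: 10q − 3 = 7q − 0.5, so q = 5/6.

5/6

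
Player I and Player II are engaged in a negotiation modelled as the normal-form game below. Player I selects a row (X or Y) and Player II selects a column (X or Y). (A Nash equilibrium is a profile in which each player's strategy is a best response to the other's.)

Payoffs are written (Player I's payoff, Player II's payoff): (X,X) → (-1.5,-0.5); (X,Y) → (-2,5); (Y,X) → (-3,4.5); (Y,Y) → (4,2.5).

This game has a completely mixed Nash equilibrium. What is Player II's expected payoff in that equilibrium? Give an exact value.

19/6

First find p, the probability Player I plays X, from Player II's indifference between X and Y: −0.5p + 4.5(1−p) = 5p + 2.5(1−p), giving p = 4/15.
Since Player II is indifferent in equilibrium, Player II's expected payoff equals the payoff from either column against (4/15, 11/15). Using X: −0.5(4/15) + 4.5(11/15) = 19/6.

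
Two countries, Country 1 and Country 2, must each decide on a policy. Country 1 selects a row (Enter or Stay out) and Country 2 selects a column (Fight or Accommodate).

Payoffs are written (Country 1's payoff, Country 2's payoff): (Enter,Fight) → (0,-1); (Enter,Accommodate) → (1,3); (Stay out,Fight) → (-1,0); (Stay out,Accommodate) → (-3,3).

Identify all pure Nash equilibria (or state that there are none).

(Enter, Fight): Country 2 prefers Accommodate (3 > -1) — not an equilibrium.
(Enter, Accommodate): Country 1 gets 1 ≥ -3 from Stay out, and Country 2 gets 3 ≥ -1 from Fight — Nash equilibrium.
(Stay out, Fight): Country 1 prefers Enter (0 > -1); Country 2 prefers Accommodate (3 > 0) — not an equilibrium.
(Stay out, Accommodate): Country 1 prefers Enter (1 > -3) — not an equilibrium.

(Enter, Accommodate)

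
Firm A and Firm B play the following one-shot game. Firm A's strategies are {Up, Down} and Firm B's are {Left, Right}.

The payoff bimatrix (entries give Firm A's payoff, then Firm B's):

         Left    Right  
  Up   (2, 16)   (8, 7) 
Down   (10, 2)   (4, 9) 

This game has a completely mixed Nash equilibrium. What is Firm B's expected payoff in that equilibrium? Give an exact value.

First find x, the probability Firm A plays Up, from Firm B's indifference between Left and Right: 16x + 2(1−x) = 7x + 9(1−x), giving x = 7/16.
Since Firm B is indifferent in equilibrium, Firm B's expected payoff equals the payoff from either column against (7/16, 9/16). Using Left: 16(7/16) + 2(9/16) = 65/8.

65/8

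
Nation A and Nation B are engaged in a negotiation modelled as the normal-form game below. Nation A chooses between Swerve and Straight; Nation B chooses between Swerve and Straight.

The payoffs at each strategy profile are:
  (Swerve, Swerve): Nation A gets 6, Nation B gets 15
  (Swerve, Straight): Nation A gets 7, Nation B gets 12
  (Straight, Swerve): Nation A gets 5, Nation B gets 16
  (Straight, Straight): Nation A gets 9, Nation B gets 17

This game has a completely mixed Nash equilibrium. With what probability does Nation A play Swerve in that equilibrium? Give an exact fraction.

1/4

Let x be the probability that Nation A plays Swerve. In a completely mixed equilibrium, Nation B must be indifferent between Swerve and Straight.
Nation B's expected payoff from Swerve is 15x + 16(1−x); from Straight it is 12x + 17(1−x).
Setting these equal: −x + 16 = −5x + 17, so x = 1/4.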